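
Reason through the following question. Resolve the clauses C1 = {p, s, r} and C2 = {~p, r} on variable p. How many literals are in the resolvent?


Remove p from C1 and ~p from C2.
C1 remainder: {s, r}
C2 remainder: {r}
Union (resolvent): {r, s}
Resolvent has 2 literal(s).

2


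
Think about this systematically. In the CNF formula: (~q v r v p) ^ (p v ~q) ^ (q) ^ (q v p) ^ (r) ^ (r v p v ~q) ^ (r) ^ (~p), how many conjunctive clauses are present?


A CNF formula is a conjunction of clauses.
Clauses are separated by ^.
Counting the conjuncts: 8 clauses.

8


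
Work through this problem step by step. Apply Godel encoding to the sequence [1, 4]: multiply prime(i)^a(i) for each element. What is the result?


Encode each element as an exponent of the corresponding prime:
  2^1 = 2
  3^4 = 81
Product = 2 * 81 = 162

162


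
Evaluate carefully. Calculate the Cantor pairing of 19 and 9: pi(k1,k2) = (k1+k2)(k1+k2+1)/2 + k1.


k1 + k2 = 28
(k1+k2)(k1+k2+1)/2 = 28 * 29 / 2 = 406
pi = 406 + 19 = 425

425


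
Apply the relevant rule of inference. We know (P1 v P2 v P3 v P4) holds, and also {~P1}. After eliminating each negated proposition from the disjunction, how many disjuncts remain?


Original disjuncts (4): P1, P2, P3, P4
Negated (eliminate): ~P1
Remaining disjuncts: P2, P3, P4
Count = 4 - 1 = 3

3


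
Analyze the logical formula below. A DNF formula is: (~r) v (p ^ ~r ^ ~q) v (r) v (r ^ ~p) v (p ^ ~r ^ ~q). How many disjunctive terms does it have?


A DNF formula is a disjunction of terms (conjunctions).
Terms are separated by v.
Counting the disjuncts: 5 terms.

5


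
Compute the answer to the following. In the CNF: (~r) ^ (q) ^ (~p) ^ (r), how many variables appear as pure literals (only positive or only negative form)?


Check each variable for pure literal status:
p: pure negative
q: pure positive
r: mixed (not pure)
Pure literal count = 2

2


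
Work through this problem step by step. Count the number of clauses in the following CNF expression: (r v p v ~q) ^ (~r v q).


A CNF formula is a conjunction of clauses.
Clauses are separated by ^.
Counting the conjuncts: 2 clauses.

2


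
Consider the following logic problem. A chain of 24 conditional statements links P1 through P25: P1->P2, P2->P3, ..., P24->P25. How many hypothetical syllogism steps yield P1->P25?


With 24 implications in a chain connecting 25 propositions:
P1->P2, P2->P3, ..., P24->P25
Steps needed = (number of implications) - 1 = 24 - 1 = 23

23


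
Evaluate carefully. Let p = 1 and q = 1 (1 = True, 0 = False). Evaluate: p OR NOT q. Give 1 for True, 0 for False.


p = 1, q = 1
Operation: p OR NOT q
Evaluate: 1 OR NOT 1 = 1

1


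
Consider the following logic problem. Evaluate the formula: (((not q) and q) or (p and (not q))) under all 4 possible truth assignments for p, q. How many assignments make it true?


Check all 4 assignments:
p=0, q=0: 0
p=0, q=1: 0
p=1, q=0: 1
p=1, q=1: 0
Count of True = 1

1


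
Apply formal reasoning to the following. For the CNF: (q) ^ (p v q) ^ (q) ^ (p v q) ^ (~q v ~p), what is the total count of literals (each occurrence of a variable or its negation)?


Counting literals in each clause:
Clause 1: 1 literal(s)
Clause 2: 2 literal(s)
Clause 3: 1 literal(s)
Clause 4: 2 literal(s)
Clause 5: 2 literal(s)
Total = 8

8


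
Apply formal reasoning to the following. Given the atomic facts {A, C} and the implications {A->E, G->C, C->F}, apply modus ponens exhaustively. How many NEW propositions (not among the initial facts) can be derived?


Initial facts: {A, C}
Apply modus ponens to closure:
  A and A->E  =>  E
  C and C->F  =>  F
Final known: {A, C, E, F}
New propositions: {E, F}
Count = 2

2


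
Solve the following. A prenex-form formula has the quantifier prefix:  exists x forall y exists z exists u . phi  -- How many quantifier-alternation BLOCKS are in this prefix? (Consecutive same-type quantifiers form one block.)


Quantifier-type sequence: E A E E  (A=forall, E=exists)
Group into maximal same-type runs:
  Ex1 | Ax1 | Ex2
Number of blocks = 3

3


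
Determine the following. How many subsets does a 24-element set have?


The power set of a set with n elements has 2^n elements.
|P(S)| = 2^24 = 16777216

16777216


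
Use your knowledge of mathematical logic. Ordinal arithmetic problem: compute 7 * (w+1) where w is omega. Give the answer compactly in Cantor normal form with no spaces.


Compute 7 * (w+1).
Ordinal * is associative and left-distributive over +, but NOT commutative; for finite n>1, n*w = w but w*n stays w*n.
By left-distributivity: 7 * (w+1) = 7*w + 7*1 = w + 7 = w+7.
Result = w+7

w+7


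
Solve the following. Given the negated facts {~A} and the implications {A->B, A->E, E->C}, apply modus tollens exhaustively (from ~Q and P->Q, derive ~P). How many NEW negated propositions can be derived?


Initial negated facts: {~A}
Apply modus tollens to closure:
  (no implication fires)
Final negated: {~A}
New negations: {(none)}
Count = 0

0


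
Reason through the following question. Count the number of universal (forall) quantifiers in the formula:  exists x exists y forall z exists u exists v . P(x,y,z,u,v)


Quantifier prefix: exists x exists y forall z exists u exists v
Mark each quantifier type:
  E E U E E
Universal count = 1, Existential count = 4
Asked for universal (forall) quantifiers: 1

1


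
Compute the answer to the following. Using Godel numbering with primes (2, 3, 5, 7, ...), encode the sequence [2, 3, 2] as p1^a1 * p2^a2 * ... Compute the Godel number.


Encode each element as an exponent of the corresponding prime:
  2^2 = 4
  3^3 = 27
  5^2 = 25
Product = 4 * 27 * 25 = 2700

2700


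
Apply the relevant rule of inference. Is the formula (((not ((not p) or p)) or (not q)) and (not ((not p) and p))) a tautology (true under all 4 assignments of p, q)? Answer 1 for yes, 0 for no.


Check all 4 assignments:
p=0, q=0: 1
p=0, q=1: 0
p=1, q=0: 1
p=1, q=1: 0
Satisfying count = 2/4.
Tautology iff count = 4: no.

0


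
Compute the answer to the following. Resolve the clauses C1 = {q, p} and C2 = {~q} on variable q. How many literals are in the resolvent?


Remove q from C1 and ~q from C2.
C1 remainder: {p}
C2 remainder: {}
Union (resolvent): {p}
Resolvent has 1 literal(s).

1


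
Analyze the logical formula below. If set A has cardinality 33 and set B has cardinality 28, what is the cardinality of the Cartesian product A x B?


The Cartesian product A x B contains all ordered pairs (a, b).
|A x B| = |A| * |B| = 33 * 28 = 924

924


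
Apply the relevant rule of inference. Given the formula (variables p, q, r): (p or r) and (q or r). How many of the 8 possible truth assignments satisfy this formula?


Evaluate all 8 assignments for p, q, r:
p=0, q=0, r=0: 0
p=0, q=0, r=1: 1
p=0, q=1, r=0: 0
p=0, q=1, r=1: 1
p=1, q=0, r=0: 0
p=1, q=0, r=1: 1
p=1, q=1, r=0: 1
p=1, q=1, r=1: 1
Satisfying count = 5

5


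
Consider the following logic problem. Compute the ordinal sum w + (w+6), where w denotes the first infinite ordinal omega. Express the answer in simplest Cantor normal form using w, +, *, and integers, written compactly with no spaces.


Compute w + (w+6).
Ordinal + is associative but NOT commutative; for finite n>0, n + w = w but w + n stays w+n.
w + (w+6) = (w+w) + 6 = w*2+6.
Result = w*2+6

w*2+6


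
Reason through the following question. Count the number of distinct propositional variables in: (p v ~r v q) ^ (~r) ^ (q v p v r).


Identify each variable that appears in the formula.
Variables found: p, q, r
Count = 3

3


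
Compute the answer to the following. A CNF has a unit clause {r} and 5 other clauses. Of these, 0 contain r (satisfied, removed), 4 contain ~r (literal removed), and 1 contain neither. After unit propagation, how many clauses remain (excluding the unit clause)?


Satisfied (removed): 0
Shortened (remain): 4
Unchanged (remain): 1
Remaining = 4 + 1 = 5

5


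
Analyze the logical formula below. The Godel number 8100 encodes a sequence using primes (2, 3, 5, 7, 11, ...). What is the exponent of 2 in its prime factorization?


Factorize 8100 by dividing by 2 repeatedly.
Division steps: 2 divides 8100 exactly 2 time(s).
Exponent of 2 = 2

2


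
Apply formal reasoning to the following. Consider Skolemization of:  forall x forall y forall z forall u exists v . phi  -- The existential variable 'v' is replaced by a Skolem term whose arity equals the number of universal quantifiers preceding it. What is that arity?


Quantifier prefix: forall x forall y forall z forall u exists v
'v' is existentially quantified at position 5.
Universal variables preceding it: x, y, z, u
Skolem function arity = 4

4


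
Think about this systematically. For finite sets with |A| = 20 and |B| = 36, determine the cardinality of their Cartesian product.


The Cartesian product A x B contains all ordered pairs (a, b).
|A x B| = |A| * |B| = 20 * 36 = 720

720


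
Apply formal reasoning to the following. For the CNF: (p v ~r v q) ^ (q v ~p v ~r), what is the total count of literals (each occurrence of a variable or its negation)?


Counting literals in each clause:
Clause 1: 3 literal(s)
Clause 2: 3 literal(s)
Total = 6

6


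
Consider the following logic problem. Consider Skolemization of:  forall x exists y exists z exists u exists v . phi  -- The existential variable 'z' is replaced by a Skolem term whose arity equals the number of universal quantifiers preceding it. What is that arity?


Quantifier prefix: forall x exists y exists z exists u exists v
'z' is existentially quantified at position 3.
Universal variables preceding it: x
Skolem function arity = 1

1


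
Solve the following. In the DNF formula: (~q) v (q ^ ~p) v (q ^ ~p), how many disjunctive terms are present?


A DNF formula is a disjunction of terms (conjunctions).
Terms are separated by v.
Counting the disjuncts: 3 terms.

3


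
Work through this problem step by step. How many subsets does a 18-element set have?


The power set of a set with n elements has 2^n elements.
|P(S)| = 2^18 = 262144

262144


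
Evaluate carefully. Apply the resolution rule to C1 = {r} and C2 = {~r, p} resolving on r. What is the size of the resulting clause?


Remove r from C1 and ~r from C2.
C1 remainder: {}
C2 remainder: {p}
Union (resolvent): {p}
Resolvent has 1 literal(s).

1


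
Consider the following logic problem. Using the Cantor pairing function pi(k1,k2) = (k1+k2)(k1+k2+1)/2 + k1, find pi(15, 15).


k1 + k2 = 30
(k1+k2)(k1+k2+1)/2 = 30 * 31 / 2 = 465
pi = 465 + 15 = 480

480


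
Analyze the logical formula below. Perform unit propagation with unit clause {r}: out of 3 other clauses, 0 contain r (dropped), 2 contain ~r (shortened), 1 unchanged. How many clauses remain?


Satisfied (removed): 0
Shortened (remain): 2
Unchanged (remain): 1
Remaining = 2 + 1 = 3

3


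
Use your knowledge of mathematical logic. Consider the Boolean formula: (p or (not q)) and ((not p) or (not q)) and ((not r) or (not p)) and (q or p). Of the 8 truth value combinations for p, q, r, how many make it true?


Evaluate all 8 assignments for p, q, r:
p=0, q=0, r=0: 0
p=0, q=0, r=1: 0
p=0, q=1, r=0: 0
p=0, q=1, r=1: 0
p=1, q=0, r=0: 1
p=1, q=0, r=1: 0
p=1, q=1, r=0: 0
p=1, q=1, r=1: 0
Satisfying count = 1

1


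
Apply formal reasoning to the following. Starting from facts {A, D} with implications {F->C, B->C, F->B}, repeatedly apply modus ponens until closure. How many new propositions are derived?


Initial facts: {A, D}
Apply modus ponens to closure:
  (no implication fires)
Final known: {A, D}
New propositions: {(none)}
Count = 0

0


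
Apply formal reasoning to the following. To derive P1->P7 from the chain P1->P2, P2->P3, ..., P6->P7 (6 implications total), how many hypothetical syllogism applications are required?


With 6 implications in a chain connecting 7 propositions:
P1->P2, P2->P3, ..., P6->P7
Steps needed = (number of implications) - 1 = 6 - 1 = 5

5


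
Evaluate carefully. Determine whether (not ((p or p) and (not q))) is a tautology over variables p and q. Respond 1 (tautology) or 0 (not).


Check all 4 assignments:
p=0, q=0: 1
p=0, q=1: 1
p=1, q=0: 0
p=1, q=1: 1
Satisfying count = 3/4.
Tautology iff count = 4: no.

0


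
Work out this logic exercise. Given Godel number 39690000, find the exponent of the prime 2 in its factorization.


Factorize 39690000 by dividing by 2 repeatedly.
Division steps: 2 divides 39690000 exactly 4 time(s).
Exponent of 2 = 4

4


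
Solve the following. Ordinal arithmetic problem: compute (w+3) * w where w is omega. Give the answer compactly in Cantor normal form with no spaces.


Compute (w+3) * w.
Ordinal * is associative and left-distributive over +, but NOT commutative; for finite n>1, n*w = w but w*n stays w*n.
(w+3) * w = sup{(w+3)*k : k<w} = sup{w*k+3} = w^2 (the +3 tail is absorbed in the limit).
Result = w^2

w^2


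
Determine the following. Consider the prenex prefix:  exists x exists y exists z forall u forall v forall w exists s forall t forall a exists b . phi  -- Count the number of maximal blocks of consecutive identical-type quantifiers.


Quantifier-type sequence: E E E A A A E A A E  (A=forall, E=exists)
Group into maximal same-type runs:
  Ex3 | Ax3 | Ex1 | Ax2 | Ex1
Number of blocks = 5

5


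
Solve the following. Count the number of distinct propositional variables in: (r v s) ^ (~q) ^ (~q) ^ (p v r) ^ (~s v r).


Identify each variable that appears in the formula.
Variables found: p, q, r, s
Count = 4

4


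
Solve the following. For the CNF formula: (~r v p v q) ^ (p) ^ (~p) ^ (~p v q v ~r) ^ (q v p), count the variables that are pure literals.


Check each variable for pure literal status:
p: mixed (not pure)
q: pure positive
r: pure negative
Pure literal count = 2

2


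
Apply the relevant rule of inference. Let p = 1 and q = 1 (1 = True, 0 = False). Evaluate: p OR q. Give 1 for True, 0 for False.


p = 1, q = 1
Operation: p OR q
Evaluate: 1 OR 1 = 1

1


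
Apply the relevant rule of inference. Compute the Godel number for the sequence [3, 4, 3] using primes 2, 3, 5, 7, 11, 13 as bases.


Encode each element as an exponent of the corresponding prime:
  2^3 = 8
  3^4 = 81
  5^3 = 125
Product = 8 * 81 * 125 = 81000

81000


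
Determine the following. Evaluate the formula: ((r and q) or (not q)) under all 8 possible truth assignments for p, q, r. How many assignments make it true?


Check all 8 assignments:
p=0, q=0, r=0: 1
p=0, q=0, r=1: 1
p=0, q=1, r=0: 0
p=0, q=1, r=1: 1
p=1, q=0, r=0: 1
p=1, q=0, r=1: 1
p=1, q=1, r=0: 0
p=1, q=1, r=1: 1
Count of True = 6

6


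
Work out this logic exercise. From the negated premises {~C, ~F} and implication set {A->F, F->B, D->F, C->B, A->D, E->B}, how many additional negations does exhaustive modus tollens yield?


Initial negated facts: {~C, ~F}
Apply modus tollens to closure:
  ~F and A->F  =>  ~A
  ~F and D->F  =>  ~D
Final negated: {~A, ~C, ~D, ~F}
New negations: {~A, ~D}
Count = 2

2


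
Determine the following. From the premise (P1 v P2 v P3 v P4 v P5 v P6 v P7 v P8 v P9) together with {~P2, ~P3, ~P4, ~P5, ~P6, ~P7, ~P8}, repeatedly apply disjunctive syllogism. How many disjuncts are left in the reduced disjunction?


Original disjuncts (9): P1, P2, P3, P4, P5, P6, P7, P8, P9
Negated (eliminate): ~P2, ~P3, ~P4, ~P5, ~P6, ~P7, ~P8
Remaining disjuncts: P1, P9
Count = 9 - 7 = 2

2


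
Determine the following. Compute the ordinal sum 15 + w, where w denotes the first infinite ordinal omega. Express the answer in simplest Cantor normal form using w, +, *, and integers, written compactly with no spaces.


Compute 15 + w.
Ordinal + is associative but NOT commutative; for finite n>0, n + w = w but w + n stays w+n.
Any finite left addend is absorbed by w on the right: 15 + w = w.
Result = w

w


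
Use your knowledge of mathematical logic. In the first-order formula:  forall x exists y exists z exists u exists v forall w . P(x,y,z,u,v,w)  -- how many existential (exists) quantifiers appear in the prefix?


Quantifier prefix: forall x exists y exists z exists u exists v forall w
Mark each quantifier type:
  U E E E E U
Universal count = 2, Existential count = 4
Asked for existential (exists) quantifiers: 4

4


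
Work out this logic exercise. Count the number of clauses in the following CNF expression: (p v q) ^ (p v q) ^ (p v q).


A CNF formula is a conjunction of clauses.
Clauses are separated by ^.
Counting the conjuncts: 3 clauses.

3


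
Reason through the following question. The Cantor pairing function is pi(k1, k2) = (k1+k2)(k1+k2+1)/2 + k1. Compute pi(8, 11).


k1 + k2 = 19
(k1+k2)(k1+k2+1)/2 = 19 * 20 / 2 = 190
pi = 190 + 8 = 198

198


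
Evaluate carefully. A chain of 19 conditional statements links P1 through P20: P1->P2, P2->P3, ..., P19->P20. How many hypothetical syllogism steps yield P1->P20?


With 19 implications in a chain connecting 20 propositions:
P1->P2, P2->P3, ..., P19->P20
Steps needed = (number of implications) - 1 = 19 - 1 = 18

18


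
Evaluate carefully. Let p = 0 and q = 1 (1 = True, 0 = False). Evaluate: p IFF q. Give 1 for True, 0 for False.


p = 0, q = 1
Operation: p IFF q
Evaluate: 0 IFF 1 = 0

0


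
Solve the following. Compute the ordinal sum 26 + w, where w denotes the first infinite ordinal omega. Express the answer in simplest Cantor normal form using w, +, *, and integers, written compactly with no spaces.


Compute 26 + w.
Ordinal + is associative but NOT commutative; for finite n>0, n + w = w but w + n stays w+n.
Any finite left addend is absorbed by w on the right: 26 + w = w.
Result = w

w


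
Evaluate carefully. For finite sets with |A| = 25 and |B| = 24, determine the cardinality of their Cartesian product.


The Cartesian product A x B contains all ordered pairs (a, b).
|A x B| = |A| * |B| = 25 * 24 = 600

600


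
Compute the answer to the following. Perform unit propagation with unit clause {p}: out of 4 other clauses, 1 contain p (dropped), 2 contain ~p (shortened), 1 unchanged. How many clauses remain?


Satisfied (removed): 1
Shortened (remain): 2
Unchanged (remain): 1
Remaining = 2 + 1 = 3

3


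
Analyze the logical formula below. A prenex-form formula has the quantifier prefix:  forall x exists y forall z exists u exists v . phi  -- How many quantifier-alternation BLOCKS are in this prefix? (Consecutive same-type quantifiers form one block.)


Quantifier-type sequence: A E A E E  (A=forall, E=exists)
Group into maximal same-type runs:
  Ax1 | Ex1 | Ax1 | Ex2
Number of blocks = 4

4


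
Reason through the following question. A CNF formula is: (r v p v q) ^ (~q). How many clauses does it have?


A CNF formula is a conjunction of clauses.
Clauses are separated by ^.
Counting the conjuncts: 2 clauses.

2


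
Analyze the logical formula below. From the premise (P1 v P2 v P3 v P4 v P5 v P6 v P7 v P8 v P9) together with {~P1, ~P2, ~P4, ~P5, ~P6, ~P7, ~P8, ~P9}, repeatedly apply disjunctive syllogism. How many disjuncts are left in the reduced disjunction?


Original disjuncts (9): P1, P2, P3, P4, P5, P6, P7, P8, P9
Negated (eliminate): ~P1, ~P2, ~P4, ~P5, ~P6, ~P7, ~P8, ~P9
Remaining disjuncts: P3
Count = 9 - 8 = 1

1


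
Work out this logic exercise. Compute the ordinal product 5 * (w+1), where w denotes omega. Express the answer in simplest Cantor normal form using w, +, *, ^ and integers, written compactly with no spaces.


Compute 5 * (w+1).
Ordinal * is associative and left-distributive over +, but NOT commutative; for finite n>1, n*w = w but w*n stays w*n.
By left-distributivity: 5 * (w+1) = 5*w + 5*1 = w + 5 = w+5.
Result = w+5

w+5


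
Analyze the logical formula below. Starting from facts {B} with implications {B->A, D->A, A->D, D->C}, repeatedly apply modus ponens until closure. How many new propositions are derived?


Initial facts: {B}
Apply modus ponens to closure:
  B and B->A  =>  A
  A and A->D  =>  D
  D and D->C  =>  C
Final known: {A, B, C, D}
New propositions: {A, C, D}
Count = 3

3


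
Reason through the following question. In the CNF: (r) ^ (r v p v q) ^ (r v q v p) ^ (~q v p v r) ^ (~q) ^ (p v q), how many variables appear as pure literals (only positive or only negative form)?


Check each variable for pure literal status:
p: pure positive
q: mixed (not pure)
r: pure positive
Pure literal count = 2

2


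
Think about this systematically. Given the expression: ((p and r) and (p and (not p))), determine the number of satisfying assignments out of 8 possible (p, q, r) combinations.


Check all 8 assignments:
p=0, q=0, r=0: 0
p=0, q=0, r=1: 0
p=0, q=1, r=0: 0
p=0, q=1, r=1: 0
p=1, q=0, r=0: 0
p=1, q=0, r=1: 0
p=1, q=1, r=0: 0
p=1, q=1, r=1: 0
Count of True = 0

0


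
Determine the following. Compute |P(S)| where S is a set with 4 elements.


The power set of a set with n elements has 2^n elements.
|P(S)| = 2^4 = 16

16


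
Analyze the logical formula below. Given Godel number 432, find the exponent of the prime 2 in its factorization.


Factorize 432 by dividing by 2 repeatedly.
Division steps: 2 divides 432 exactly 4 time(s).
Exponent of 2 = 4

4


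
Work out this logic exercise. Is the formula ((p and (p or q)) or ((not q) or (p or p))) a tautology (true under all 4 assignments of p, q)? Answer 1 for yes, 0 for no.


Check all 4 assignments:
p=0, q=0: 1
p=0, q=1: 0
p=1, q=0: 1
p=1, q=1: 1
Satisfying count = 3/4.
Tautology iff count = 4: no.

0


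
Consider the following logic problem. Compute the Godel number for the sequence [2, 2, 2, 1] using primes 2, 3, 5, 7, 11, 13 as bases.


Encode each element as an exponent of the corresponding prime:
  2^2 = 4
  3^2 = 9
  5^2 = 25
  7^1 = 7
Product = 4 * 9 * 25 * 7 = 6300

6300


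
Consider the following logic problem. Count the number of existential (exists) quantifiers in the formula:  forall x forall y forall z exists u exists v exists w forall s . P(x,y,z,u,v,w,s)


Quantifier prefix: forall x forall y forall z exists u exists v exists w forall s
Mark each quantifier type:
  U U U E E E U
Universal count = 4, Existential count = 3
Asked for existential (exists) quantifiers: 3

3


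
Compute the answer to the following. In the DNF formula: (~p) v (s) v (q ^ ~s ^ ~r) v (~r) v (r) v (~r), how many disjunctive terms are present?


A DNF formula is a disjunction of terms (conjunctions).
Terms are separated by v.
Counting the disjuncts: 6 terms.

6


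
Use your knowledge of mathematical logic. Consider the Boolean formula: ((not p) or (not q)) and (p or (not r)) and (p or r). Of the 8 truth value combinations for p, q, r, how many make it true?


Evaluate all 8 assignments for p, q, r:
p=0, q=0, r=0: 0
p=0, q=0, r=1: 0
p=0, q=1, r=0: 0
p=0, q=1, r=1: 0
p=1, q=0, r=0: 1
p=1, q=0, r=1: 1
p=1, q=1, r=0: 0
p=1, q=1, r=1: 0
Satisfying count = 2

2


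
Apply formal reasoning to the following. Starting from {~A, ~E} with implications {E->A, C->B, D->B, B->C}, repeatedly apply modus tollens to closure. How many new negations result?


Initial negated facts: {~A, ~E}
Apply modus tollens to closure:
  (no implication fires)
Final negated: {~A, ~E}
New negations: {(none)}
Count = 0

0


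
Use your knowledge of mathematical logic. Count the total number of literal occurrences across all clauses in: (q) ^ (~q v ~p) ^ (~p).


Counting literals in each clause:
Clause 1: 1 literal(s)
Clause 2: 2 literal(s)
Clause 3: 1 literal(s)
Total = 4

4


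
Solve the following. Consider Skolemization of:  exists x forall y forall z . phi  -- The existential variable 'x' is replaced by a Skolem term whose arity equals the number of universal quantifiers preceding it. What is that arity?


Quantifier prefix: exists x forall y forall z
'x' is existentially quantified at position 1.
No universal quantifiers precede it.
Skolem function arity = 0 (a Skolem constant)

0


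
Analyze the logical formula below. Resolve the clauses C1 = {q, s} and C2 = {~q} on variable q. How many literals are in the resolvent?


Remove q from C1 and ~q from C2.
C1 remainder: {s}
C2 remainder: {}
Union (resolvent): {s}
Resolvent has 1 literal(s).

1


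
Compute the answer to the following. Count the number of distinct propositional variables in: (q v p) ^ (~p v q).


Identify each variable that appears in the formula.
Variables found: p, q
Count = 2

2


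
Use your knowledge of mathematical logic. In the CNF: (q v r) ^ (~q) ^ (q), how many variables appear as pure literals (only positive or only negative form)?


Check each variable for pure literal status:
p: absent (not pure)
q: mixed (not pure)
r: pure positive
Pure literal count = 1

1


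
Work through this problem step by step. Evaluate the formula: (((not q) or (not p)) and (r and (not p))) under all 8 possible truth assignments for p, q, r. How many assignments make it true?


Check all 8 assignments:
p=0, q=0, r=0: 0
p=0, q=0, r=1: 1
p=0, q=1, r=0: 0
p=0, q=1, r=1: 1
p=1, q=0, r=0: 0
p=1, q=0, r=1: 0
p=1, q=1, r=0: 0
p=1, q=1, r=1: 0
Count of True = 2

2


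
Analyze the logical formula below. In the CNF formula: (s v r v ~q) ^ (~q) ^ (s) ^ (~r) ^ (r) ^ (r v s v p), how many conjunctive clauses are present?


A CNF formula is a conjunction of clauses.
Clauses are separated by ^.
Counting the conjuncts: 6 clauses.

6


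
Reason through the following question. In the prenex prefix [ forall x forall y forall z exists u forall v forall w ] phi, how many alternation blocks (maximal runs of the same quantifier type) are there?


Quantifier-type sequence: A A A E A A  (A=forall, E=exists)
Group into maximal same-type runs:
  Ax3 | Ex1 | Ax2
Number of blocks = 3

3


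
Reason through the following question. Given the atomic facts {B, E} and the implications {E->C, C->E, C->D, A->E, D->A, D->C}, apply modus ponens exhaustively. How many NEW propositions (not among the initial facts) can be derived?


Initial facts: {B, E}
Apply modus ponens to closure:
  E and E->C  =>  C
  C and C->D  =>  D
  D and D->A  =>  A
Final known: {A, B, C, D, E}
New propositions: {A, C, D}
Count = 3

3


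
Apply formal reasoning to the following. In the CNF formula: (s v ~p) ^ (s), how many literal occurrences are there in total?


Counting literals in each clause:
Clause 1: 2 literal(s)
Clause 2: 1 literal(s)
Total = 3

3


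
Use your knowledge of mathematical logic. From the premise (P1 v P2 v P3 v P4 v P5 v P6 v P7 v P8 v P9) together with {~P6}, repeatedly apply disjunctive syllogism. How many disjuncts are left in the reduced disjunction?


Original disjuncts (9): P1, P2, P3, P4, P5, P6, P7, P8, P9
Negated (eliminate): ~P6
Remaining disjuncts: P1, P2, P3, P4, P5, P7, P8, P9
Count = 9 - 1 = 8

8


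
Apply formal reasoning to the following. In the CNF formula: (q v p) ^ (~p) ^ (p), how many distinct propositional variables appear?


Identify each variable that appears in the formula.
Variables found: p, q
Count = 2

2


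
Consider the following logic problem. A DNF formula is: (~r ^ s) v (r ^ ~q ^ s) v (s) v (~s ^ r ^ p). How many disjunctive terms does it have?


A DNF formula is a disjunction of terms (conjunctions).
Terms are separated by v.
Counting the disjuncts: 4 terms.

4


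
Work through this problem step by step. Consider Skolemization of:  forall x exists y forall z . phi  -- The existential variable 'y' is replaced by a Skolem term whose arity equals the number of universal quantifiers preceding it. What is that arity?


Quantifier prefix: forall x exists y forall z
'y' is existentially quantified at position 2.
Universal variables preceding it: x
Skolem function arity = 1

1


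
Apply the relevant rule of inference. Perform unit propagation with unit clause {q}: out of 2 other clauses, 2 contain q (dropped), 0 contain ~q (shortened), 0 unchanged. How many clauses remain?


Satisfied (removed): 2
Shortened (remain): 0
Unchanged (remain): 0
Remaining = 0 + 0 = 0

0


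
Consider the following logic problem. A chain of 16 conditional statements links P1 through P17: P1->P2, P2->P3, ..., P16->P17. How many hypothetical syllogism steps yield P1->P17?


With 16 implications in a chain connecting 17 propositions:
P1->P2, P2->P3, ..., P16->P17
Steps needed = (number of implications) - 1 = 16 - 1 = 15

15


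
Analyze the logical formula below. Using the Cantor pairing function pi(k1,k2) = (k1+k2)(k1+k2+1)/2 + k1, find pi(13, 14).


k1 + k2 = 27
(k1+k2)(k1+k2+1)/2 = 27 * 28 / 2 = 378
pi = 378 + 13 = 391

391


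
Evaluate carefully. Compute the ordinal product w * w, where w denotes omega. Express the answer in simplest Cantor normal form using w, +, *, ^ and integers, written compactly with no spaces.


Compute w * w.
Ordinal * is associative and left-distributive over +, but NOT commutative; for finite n>1, n*w = w but w*n stays w*n.
w * w = w^2 by definition.
Result = w^2

w^2


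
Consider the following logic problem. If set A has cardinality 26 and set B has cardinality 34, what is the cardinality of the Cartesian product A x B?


The Cartesian product A x B contains all ordered pairs (a, b).
|A x B| = |A| * |B| = 26 * 34 = 884

884


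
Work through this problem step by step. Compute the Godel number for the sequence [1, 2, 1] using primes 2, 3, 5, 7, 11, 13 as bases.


Encode each element as an exponent of the corresponding prime:
  2^1 = 2
  3^2 = 9
  5^1 = 5
Product = 2 * 9 * 5 = 90

90


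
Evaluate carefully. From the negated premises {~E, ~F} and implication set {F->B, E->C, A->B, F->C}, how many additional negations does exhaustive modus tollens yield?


Initial negated facts: {~E, ~F}
Apply modus tollens to closure:
  (no implication fires)
Final negated: {~E, ~F}
New negations: {(none)}
Count = 0

0


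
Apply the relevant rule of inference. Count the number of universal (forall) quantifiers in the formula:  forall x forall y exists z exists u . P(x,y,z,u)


Quantifier prefix: forall x forall y exists z exists u
Mark each quantifier type:
  U U E E
Universal count = 2, Existential count = 2
Asked for universal (forall) quantifiers: 2

2


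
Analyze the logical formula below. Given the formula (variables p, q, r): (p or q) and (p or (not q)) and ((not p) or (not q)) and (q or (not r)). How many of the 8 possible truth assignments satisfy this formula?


Evaluate all 8 assignments for p, q, r:
p=0, q=0, r=0: 0
p=0, q=0, r=1: 0
p=0, q=1, r=0: 0
p=0, q=1, r=1: 0
p=1, q=0, r=0: 1
p=1, q=0, r=1: 0
p=1, q=1, r=0: 0
p=1, q=1, r=1: 0
Satisfying count = 1

1


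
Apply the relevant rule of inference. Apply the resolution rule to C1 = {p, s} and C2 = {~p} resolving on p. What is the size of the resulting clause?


Remove p from C1 and ~p from C2.
C1 remainder: {s}
C2 remainder: {}
Union (resolvent): {s}
Resolvent has 1 literal(s).

1


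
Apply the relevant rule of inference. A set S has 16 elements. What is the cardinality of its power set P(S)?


The power set of a set with n elements has 2^n elements.
|P(S)| = 2^16 = 65536

65536


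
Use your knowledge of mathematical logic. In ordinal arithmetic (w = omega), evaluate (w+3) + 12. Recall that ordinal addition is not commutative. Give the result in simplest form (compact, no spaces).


Compute (w+3) + 12.
Ordinal + is associative but NOT commutative; for finite n>0, n + w = w but w + n stays w+n.
By associativity: (w+3) + 12 = w + (3+12) = w+15.
Result = w+15

w+15


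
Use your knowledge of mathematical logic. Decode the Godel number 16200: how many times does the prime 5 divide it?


Factorize 16200 by dividing by 5 repeatedly.
Division steps: 5 divides 16200 exactly 2 time(s).
Exponent of 5 = 2

2


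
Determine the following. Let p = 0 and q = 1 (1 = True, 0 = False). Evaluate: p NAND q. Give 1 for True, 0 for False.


p = 0, q = 1
Operation: p NAND q
Evaluate: 0 NAND 1 = 1

1


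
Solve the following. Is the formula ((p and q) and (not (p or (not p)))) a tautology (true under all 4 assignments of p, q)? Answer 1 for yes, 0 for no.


Check all 4 assignments:
p=0, q=0: 0
p=0, q=1: 0
p=1, q=0: 0
p=1, q=1: 0
Satisfying count = 0/4.
Tautology iff count = 4: no.

0


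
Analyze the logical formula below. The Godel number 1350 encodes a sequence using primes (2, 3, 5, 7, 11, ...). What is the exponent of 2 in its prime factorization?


Factorize 1350 by dividing by 2 repeatedly.
Division steps: 2 divides 1350 exactly 1 time(s).
Exponent of 2 = 1

1


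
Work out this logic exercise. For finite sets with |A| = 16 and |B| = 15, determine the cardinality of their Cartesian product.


The Cartesian product A x B contains all ordered pairs (a, b).
|A x B| = |A| * |B| = 16 * 15 = 240

240


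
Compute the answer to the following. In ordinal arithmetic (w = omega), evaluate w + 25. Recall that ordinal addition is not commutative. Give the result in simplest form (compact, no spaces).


Compute w + 25.
Ordinal + is associative but NOT commutative; for finite n>0, n + w = w but w + n stays w+n.
w + 25 is already in normal form (a successor ordinal beyond w).
Result = w+25

w+25


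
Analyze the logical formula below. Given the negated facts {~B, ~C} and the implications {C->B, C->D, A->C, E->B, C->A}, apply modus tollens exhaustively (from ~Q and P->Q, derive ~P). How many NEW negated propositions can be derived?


Initial negated facts: {~B, ~C}
Apply modus tollens to closure:
  ~C and A->C  =>  ~A
  ~B and E->B  =>  ~E
Final negated: {~A, ~B, ~C, ~E}
New negations: {~A, ~E}
Count = 2

2


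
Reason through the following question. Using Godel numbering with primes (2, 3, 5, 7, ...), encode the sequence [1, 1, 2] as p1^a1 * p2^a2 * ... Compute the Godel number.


Encode each element as an exponent of the corresponding prime:
  2^1 = 2
  3^1 = 3
  5^2 = 25
Product = 2 * 3 * 25 = 150

150


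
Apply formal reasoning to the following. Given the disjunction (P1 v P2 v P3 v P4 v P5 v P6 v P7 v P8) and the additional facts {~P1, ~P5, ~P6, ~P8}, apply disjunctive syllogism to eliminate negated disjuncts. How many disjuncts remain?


Original disjuncts (8): P1, P2, P3, P4, P5, P6, P7, P8
Negated (eliminate): ~P1, ~P5, ~P6, ~P8
Remaining disjuncts: P2, P3, P4, P7
Count = 8 - 4 = 4

4


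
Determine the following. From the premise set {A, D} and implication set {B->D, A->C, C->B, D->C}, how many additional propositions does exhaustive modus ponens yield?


Initial facts: {A, D}
Apply modus ponens to closure:
  A and A->C  =>  C
  C and C->B  =>  B
Final known: {A, B, C, D}
New propositions: {B, C}
Count = 2

2


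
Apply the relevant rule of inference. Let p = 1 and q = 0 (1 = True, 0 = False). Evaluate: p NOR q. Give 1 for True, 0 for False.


p = 1, q = 0
Operation: p NOR q
Evaluate: 1 NOR 0 = 0

0


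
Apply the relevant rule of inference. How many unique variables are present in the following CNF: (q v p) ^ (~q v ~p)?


Identify each variable that appears in the formula.
Variables found: p, q
Count = 2

2


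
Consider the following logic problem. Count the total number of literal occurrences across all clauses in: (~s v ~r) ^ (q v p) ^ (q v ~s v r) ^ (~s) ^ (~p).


Counting literals in each clause:
Clause 1: 2 literal(s)
Clause 2: 2 literal(s)
Clause 3: 3 literal(s)
Clause 4: 1 literal(s)
Clause 5: 1 literal(s)
Total = 9

9


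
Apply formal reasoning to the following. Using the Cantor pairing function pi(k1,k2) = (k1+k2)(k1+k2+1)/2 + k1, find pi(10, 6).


k1 + k2 = 16
(k1+k2)(k1+k2+1)/2 = 16 * 17 / 2 = 136
pi = 136 + 10 = 146

146


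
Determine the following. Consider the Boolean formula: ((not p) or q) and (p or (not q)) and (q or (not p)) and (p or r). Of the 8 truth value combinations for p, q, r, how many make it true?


Evaluate all 8 assignments for p, q, r:
p=0, q=0, r=0: 0
p=0, q=0, r=1: 1
p=0, q=1, r=0: 0
p=0, q=1, r=1: 0
p=1, q=0, r=0: 0
p=1, q=0, r=1: 0
p=1, q=1, r=0: 1
p=1, q=1, r=1: 1
Satisfying count = 3

3


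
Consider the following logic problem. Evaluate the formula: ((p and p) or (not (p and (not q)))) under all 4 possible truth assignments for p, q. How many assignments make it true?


Check all 4 assignments:
p=0, q=0: 1
p=0, q=1: 1
p=1, q=0: 1
p=1, q=1: 1
Count of True = 4

4


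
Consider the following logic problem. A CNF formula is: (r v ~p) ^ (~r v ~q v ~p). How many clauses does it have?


A CNF formula is a conjunction of clauses.
Clauses are separated by ^.
Counting the conjuncts: 2 clauses.

2


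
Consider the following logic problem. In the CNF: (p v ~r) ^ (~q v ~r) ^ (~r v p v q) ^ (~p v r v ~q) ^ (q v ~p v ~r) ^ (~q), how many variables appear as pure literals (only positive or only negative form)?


Check each variable for pure literal status:
p: mixed (not pure)
q: mixed (not pure)
r: mixed (not pure)
Pure literal count = 0

0


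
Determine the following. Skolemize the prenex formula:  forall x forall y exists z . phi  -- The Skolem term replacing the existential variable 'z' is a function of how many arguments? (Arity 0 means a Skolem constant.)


Quantifier prefix: forall x forall y exists z
'z' is existentially quantified at position 3.
Universal variables preceding it: x, y
Skolem function arity = 2

2


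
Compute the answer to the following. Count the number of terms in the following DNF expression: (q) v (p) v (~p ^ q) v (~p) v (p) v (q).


A DNF formula is a disjunction of terms (conjunctions).
Terms are separated by v.
Counting the disjuncts: 6 terms.

6


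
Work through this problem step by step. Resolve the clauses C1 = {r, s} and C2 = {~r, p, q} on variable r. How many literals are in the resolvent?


Remove r from C1 and ~r from C2.
C1 remainder: {s}
C2 remainder: {p, q}
Union (resolvent): {p, q, s}
Resolvent has 3 literal(s).

3


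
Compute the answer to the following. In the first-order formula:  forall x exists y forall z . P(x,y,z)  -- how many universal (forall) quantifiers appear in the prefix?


Quantifier prefix: forall x exists y forall z
Mark each quantifier type:
  U E U
Universal count = 2, Existential count = 1
Asked for universal (forall) quantifiers: 2

2


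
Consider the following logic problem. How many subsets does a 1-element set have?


The power set of a set with n elements has 2^n elements.
|P(S)| = 2^1 = 2

2


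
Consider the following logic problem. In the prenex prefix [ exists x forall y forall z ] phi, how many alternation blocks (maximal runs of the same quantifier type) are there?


Quantifier-type sequence: E A A  (A=forall, E=exists)
Group into maximal same-type runs:
  Ex1 | Ax2
Number of blocks = 2

2


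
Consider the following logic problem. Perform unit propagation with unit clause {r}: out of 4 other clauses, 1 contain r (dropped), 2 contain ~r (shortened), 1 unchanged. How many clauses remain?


Satisfied (removed): 1
Shortened (remain): 2
Unchanged (remain): 1
Remaining = 2 + 1 = 3

3


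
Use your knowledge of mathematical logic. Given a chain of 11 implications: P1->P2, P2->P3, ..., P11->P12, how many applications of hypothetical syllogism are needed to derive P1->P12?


With 11 implications in a chain connecting 12 propositions:
P1->P2, P2->P3, ..., P11->P12
Steps needed = (number of implications) - 1 = 11 - 1 = 10

10


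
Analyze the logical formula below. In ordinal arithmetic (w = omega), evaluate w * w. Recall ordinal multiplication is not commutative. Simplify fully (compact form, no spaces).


Compute w * w.
Ordinal * is associative and left-distributive over +, but NOT commutative; for finite n>1, n*w = w but w*n stays w*n.
w * w = w^2 by definition.
Result = w^2

w^2


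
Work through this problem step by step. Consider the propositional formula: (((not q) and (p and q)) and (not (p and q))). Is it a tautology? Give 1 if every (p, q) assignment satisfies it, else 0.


Check all 4 assignments:
p=0, q=0: 0
p=0, q=1: 0
p=1, q=0: 0
p=1, q=1: 0
Satisfying count = 0/4.
Tautology iff count = 4: no.

0
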